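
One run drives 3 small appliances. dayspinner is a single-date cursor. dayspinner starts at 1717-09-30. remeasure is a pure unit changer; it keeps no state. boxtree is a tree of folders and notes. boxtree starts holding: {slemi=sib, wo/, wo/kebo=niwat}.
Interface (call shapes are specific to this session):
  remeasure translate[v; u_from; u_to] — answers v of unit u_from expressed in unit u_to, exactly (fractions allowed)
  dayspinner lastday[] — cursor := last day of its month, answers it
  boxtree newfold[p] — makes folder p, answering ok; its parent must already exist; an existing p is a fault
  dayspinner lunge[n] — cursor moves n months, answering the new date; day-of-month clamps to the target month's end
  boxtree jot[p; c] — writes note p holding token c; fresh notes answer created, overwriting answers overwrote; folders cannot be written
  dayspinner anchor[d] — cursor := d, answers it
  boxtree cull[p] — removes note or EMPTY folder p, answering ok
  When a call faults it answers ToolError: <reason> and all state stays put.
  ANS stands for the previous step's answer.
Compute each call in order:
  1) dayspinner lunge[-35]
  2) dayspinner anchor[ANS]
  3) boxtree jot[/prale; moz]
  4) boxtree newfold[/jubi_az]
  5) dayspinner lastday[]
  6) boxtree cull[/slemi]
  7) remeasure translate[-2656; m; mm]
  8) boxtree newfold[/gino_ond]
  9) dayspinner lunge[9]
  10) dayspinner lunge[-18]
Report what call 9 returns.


Answer: 1715-07-31

Derivation:
! 1. dayspinner lunge(n→-35) : 1714-10-30
! 2. dayspinner anchor(d→ANS) : 1714-10-30
! 3. boxtree jot(p→/prale, c→moz) : created
! 4. boxtree newfold(p→/jubi_az) : ok
! 5. dayspinner lastday() : 1714-10-31
! 6. boxtree cull(p→/slemi) : ok
! 7. remeasure translate(v→-2656, u_from→m, u_to→mm) : -2656000
! 8. boxtree newfold(p→/gino_ond) : ok
! 9. dayspinner lunge(n→9) : 1715-07-31
! 10. dayspinner lunge(n→-18) : 1714-01-31


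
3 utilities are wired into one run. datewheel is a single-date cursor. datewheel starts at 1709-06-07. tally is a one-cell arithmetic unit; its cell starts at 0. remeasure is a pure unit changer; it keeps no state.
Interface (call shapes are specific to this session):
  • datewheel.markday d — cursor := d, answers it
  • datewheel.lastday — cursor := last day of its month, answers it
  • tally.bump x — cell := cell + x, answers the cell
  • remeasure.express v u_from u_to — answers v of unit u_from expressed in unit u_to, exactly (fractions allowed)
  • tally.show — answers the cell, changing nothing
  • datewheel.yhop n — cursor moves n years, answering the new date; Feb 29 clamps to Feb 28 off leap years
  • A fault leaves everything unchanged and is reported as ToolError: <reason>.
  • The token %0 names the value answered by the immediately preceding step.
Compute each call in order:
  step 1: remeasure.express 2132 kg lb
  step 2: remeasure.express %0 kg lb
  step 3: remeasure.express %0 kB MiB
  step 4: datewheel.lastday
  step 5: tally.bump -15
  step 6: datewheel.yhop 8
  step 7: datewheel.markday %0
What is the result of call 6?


-> express(v='2132', u_from='kg', u_to='lb')
<- 213200000000/45359237
-> express(v='%0', u_from='kg', u_to='lb')
<- 21320000000000000000/2057460381222169
-> express(v='%0', u_from='kB', u_to='MiB')
<- 20332336425781250/2057460381222169
-> lastday()
<- 1709-06-30
-> bump(x='-15')
<- -15
-> yhop(n='8')
<- 1717-06-30
-> markday(d='%0')
<- 1717-06-30

Answer: 1717-06-30


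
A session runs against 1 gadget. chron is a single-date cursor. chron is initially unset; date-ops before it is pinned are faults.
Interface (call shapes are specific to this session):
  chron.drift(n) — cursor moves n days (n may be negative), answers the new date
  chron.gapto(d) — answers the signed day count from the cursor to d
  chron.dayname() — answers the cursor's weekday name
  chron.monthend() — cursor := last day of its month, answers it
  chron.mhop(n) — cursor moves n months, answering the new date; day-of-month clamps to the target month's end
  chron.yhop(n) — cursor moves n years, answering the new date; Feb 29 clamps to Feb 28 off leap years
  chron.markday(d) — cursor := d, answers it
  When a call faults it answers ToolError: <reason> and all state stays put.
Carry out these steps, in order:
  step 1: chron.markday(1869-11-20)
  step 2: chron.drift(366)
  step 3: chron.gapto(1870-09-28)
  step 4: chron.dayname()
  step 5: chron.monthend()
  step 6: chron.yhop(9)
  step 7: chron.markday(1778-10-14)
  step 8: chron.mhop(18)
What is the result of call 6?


Then chron.markday passing d='1869-11-20', giving 1869-11-20.
Invoking chron.drift passing n='366', which returns 1870-11-21.
Invoking chron.gapto passing d='1870-09-28', yielding -54.
Then chron.dayname(), — result: Monday.
I invoke chron.monthend, giving 1870-11-30.
Then chron.yhop passing n='9', → 1879-11-30.
I run chron.markday passing d='1778-10-14', giving 1778-10-14.
I call chron.mhop passing n='18', and get 1780-04-14.

Answer: 1879-11-30


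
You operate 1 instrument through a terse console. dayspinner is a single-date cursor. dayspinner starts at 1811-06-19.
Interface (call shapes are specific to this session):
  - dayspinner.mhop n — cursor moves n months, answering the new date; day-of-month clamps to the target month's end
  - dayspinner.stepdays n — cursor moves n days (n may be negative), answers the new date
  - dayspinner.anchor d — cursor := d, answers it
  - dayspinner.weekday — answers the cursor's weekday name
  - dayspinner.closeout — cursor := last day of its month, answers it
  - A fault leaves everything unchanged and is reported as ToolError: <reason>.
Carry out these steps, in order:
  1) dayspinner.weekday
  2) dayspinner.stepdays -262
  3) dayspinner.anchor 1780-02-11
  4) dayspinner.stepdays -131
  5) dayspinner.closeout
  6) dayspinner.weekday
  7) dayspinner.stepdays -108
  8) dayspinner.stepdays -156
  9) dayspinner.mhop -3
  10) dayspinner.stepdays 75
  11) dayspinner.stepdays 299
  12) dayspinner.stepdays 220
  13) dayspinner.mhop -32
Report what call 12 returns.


Act: dayspinner.weekday[]
Obs: Wednesday
Act: dayspinner.stepdays[n=-262]
Obs: 1810-09-30
Act: dayspinner.anchor[d=1780-02-11]
Obs: 1780-02-11
Act: dayspinner.stepdays[n=-131]
Obs: 1779-10-03
Act: dayspinner.closeout[]
Obs: 1779-10-31
Act: dayspinner.weekday[]
Obs: Sunday
Act: dayspinner.stepdays[n=-108]
Obs: 1779-07-15
Act: dayspinner.stepdays[n=-156]
Obs: 1779-02-09
Act: dayspinner.mhop[n=-3]
Obs: 1778-11-09
Act: dayspinner.stepdays[n=75]
Obs: 1779-01-23
Act: dayspinner.stepdays[n=299]
Obs: 1779-11-18
Act: dayspinner.stepdays[n=220]
Obs: 1780-06-25
Act: dayspinner.mhop[n=-32]
Obs: 1777-10-25

Answer: 1780-06-25


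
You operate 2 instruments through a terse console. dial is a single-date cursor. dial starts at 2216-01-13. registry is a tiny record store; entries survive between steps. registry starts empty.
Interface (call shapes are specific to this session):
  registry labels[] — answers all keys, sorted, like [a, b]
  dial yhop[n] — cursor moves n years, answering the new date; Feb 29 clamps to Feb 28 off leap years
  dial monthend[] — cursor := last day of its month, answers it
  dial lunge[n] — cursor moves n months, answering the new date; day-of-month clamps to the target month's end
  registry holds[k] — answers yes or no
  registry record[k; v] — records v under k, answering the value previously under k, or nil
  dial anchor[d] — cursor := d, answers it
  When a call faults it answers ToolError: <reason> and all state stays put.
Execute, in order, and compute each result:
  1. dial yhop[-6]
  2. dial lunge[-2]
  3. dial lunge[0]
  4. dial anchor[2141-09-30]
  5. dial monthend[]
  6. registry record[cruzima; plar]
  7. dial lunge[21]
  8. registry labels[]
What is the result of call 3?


Step: dial yhop[n=-6]
Result: 2210-01-13
Step: dial lunge[n=-2]
Result: 2209-11-13
Step: dial lunge[n=0]
Result: 2209-11-13
Step: dial anchor[d=2141-09-30]
Result: 2141-09-30
Step: dial monthend[]
Result: 2141-09-30
Step: registry record[k=cruzima; v=plar]
Result: nil
Step: dial lunge[n=21]
Result: 2143-06-30
Step: registry labels[]
Result: [cruzima]

Answer: 2209-11-13


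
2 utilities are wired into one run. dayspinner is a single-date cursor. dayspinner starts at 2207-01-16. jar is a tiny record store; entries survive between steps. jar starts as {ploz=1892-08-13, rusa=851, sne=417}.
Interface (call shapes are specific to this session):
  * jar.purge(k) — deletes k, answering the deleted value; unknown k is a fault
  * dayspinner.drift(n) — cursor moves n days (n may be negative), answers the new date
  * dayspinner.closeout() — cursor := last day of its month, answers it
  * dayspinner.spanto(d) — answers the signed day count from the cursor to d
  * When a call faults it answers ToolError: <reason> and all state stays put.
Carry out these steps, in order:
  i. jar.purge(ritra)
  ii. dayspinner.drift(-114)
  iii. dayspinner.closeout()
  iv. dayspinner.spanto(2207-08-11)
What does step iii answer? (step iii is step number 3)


Answer: 2206-09-30

Derivation:
Do: jar.purge[ritra]
See: ToolError: no such key ritra
Do: dayspinner.drift[-114]
See: 2206-09-24
Do: dayspinner.closeout[]
See: 2206-09-30
Do: dayspinner.spanto[2207-08-11]
See: 315


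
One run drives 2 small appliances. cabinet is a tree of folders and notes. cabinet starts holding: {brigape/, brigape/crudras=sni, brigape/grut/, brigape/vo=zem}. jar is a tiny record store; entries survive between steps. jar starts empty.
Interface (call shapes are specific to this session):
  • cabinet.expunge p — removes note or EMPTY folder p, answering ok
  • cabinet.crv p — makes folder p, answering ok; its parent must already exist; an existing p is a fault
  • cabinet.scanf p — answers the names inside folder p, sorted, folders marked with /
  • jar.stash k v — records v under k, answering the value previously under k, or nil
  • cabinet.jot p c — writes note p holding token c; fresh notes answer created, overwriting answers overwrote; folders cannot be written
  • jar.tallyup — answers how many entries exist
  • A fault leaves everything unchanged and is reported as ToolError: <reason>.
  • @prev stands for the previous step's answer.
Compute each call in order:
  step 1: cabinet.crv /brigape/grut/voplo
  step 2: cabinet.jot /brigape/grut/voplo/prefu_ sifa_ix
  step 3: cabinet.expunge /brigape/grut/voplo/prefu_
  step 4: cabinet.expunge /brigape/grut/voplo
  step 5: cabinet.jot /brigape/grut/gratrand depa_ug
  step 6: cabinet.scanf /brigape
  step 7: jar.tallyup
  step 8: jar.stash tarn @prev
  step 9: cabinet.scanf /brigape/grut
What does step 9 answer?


Act: cabinet.crv[p='/brigape/grut/voplo']
Obs: ok
Act: cabinet.jot[p='/brigape/grut/voplo/prefu_'; c='sifa_ix']
Obs: created
Act: cabinet.expunge[p='/brigape/grut/voplo/prefu_']
Obs: ok
Act: cabinet.expunge[p='/brigape/grut/voplo']
Obs: ok
Act: cabinet.jot[p='/brigape/grut/gratrand'; c='depa_ug']
Obs: created
Act: cabinet.scanf[p='/brigape']
Obs: [crudras, grut/, vo]
Act: jar.tallyup[]
Obs: 0
Act: jar.stash[k='tarn'; v='@prev']
Obs: nil
Act: cabinet.scanf[p='/brigape/grut']
Obs: [gratrand]

Answer: [gratrand]


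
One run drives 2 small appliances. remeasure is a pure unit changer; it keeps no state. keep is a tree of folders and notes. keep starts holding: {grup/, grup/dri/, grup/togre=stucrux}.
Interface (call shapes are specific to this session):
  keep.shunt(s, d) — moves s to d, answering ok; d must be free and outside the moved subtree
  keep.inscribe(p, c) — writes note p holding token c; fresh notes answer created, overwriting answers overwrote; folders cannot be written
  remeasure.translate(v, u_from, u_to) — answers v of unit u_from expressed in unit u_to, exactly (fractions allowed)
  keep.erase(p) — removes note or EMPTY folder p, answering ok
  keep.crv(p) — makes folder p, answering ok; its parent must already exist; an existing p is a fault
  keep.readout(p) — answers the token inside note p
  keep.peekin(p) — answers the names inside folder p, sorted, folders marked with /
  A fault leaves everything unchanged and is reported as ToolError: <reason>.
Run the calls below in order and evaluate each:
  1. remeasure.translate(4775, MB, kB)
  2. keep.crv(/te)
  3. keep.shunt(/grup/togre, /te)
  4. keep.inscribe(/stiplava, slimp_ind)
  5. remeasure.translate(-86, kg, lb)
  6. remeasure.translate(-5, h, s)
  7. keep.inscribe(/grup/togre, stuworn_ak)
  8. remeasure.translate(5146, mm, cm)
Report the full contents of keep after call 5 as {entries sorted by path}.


Step: remeasure.translate[v: 4775; u_from: MB; u_to: kB]
Result: 4775000
Step: keep.crv[p: /te]
Result: ok
Step: keep.shunt[s: /grup/togre; d: /te]
Result: ToolError: exists
Step: keep.inscribe[p: /stiplava; c: slimp_ind]
Result: created
Step: remeasure.translate[v: -86; u_from: kg; u_to: lb]
Result: -8600000000/45359237
Step: remeasure.translate[v: -5; u_from: h; u_to: s]
Result: -18000
Step: keep.inscribe[p: /grup/togre; c: stuworn_ak]
Result: overwrote
Step: remeasure.translate[v: 5146; u_from: mm; u_to: cm]
Result: 2573/5

Answer: {grup/, grup/dri/, grup/togre=stucrux, stiplava=slimp_ind, te/}


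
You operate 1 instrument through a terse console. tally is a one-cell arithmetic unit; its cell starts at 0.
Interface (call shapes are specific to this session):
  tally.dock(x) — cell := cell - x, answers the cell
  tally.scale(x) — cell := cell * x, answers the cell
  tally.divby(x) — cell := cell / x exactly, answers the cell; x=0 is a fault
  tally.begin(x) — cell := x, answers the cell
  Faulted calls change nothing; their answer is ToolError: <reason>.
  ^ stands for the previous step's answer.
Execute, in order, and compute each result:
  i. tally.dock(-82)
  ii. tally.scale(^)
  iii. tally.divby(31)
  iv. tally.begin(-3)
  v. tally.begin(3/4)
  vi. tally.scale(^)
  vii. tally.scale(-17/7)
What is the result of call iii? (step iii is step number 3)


CALL tally.dock[x=-82]
RET  82
CALL tally.scale[x=^]
RET  6724
CALL tally.divby[x=31]
RET  6724/31
CALL tally.begin[x=-3]
RET  -3
CALL tally.begin[x=3/4]
RET  3/4
CALL tally.scale[x=^]
RET  9/16
CALL tally.scale[x=-17/7]
RET  -153/112

Answer: 6724/31


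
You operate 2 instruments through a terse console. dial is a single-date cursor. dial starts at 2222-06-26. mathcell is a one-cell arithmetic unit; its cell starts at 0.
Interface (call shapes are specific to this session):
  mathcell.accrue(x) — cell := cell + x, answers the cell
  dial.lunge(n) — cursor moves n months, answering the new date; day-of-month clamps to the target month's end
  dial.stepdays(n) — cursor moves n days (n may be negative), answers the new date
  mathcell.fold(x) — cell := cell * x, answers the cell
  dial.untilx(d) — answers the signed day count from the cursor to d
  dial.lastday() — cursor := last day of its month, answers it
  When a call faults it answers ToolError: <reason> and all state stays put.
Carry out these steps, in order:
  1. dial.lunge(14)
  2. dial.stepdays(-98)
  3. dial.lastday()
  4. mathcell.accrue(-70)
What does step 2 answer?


Answer: 2223-05-20

Derivation:
> dial.lunge 14
= 2223-08-26
> dial.stepdays -98
= 2223-05-20
> dial.lastday
= 2223-05-31
> mathcell.accrue -70
= -70


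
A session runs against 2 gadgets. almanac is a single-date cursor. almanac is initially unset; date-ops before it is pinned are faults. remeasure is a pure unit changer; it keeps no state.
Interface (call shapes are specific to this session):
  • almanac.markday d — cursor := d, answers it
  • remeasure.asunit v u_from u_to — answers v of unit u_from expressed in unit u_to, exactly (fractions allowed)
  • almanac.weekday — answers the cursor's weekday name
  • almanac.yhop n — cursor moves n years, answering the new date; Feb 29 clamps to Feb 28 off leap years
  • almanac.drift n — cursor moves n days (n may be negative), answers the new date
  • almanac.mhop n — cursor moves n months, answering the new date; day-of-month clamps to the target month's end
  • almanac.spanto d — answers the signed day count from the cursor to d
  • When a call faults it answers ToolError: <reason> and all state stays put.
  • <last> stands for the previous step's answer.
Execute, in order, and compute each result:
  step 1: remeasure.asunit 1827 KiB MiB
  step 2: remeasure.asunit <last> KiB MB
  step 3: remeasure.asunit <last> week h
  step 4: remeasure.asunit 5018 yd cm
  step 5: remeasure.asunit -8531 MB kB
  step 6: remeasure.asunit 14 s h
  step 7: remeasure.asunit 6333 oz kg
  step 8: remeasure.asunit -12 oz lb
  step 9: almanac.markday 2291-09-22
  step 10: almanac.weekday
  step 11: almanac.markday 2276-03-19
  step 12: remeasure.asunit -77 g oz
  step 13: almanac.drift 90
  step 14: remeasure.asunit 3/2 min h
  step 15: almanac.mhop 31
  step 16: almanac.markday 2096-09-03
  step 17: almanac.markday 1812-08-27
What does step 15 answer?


I call remeasure.asunit passing v: 1827, u_from: KiB, u_to: MiB, → 1827/1024.
Using remeasure.asunit passing v: <last>, u_from: KiB, u_to: MB, and see 1827/1000000.
I call remeasure.asunit passing v: <last>, u_from: week, u_to: h, and see 38367/125000.
I try remeasure.asunit passing v: 5018, u_from: yd, u_to: cm, yielding 11471148/25.
Invoking remeasure.asunit passing v: -8531, u_from: MB, u_to: kB, yielding -8531000.
Then remeasure.asunit passing v: 14, u_from: s, u_to: h, and observe 7/1800.
I call remeasure.asunit passing v: 6333, u_from: oz, u_to: kg, giving 287260047921/1600000000.
I call remeasure.asunit passing v: -12, u_from: oz, u_to: lb, — result: -3/4.
I invoke almanac.markday passing d: 2291-09-22, → 2291-09-22.
Invoking almanac.weekday, giving Tuesday.
Now I run almanac.markday passing d: 2276-03-19, yielding 2276-03-19.
Next I call remeasure.asunit passing v: -77, u_from: g, u_to: oz, and get -1600000/589081.
Now I run almanac.drift passing n: 90, and see 2276-06-17.
I invoke remeasure.asunit passing v: 3/2, u_from: min, u_to: h, and see 1/40.
I call almanac.mhop passing n: 31, yielding 2279-01-17.
Calling almanac.markday passing d: 2096-09-03: 2096-09-03.
Now I run almanac.markday passing d: 1812-08-27, which returns 1812-08-27.

Answer: 2279-01-17


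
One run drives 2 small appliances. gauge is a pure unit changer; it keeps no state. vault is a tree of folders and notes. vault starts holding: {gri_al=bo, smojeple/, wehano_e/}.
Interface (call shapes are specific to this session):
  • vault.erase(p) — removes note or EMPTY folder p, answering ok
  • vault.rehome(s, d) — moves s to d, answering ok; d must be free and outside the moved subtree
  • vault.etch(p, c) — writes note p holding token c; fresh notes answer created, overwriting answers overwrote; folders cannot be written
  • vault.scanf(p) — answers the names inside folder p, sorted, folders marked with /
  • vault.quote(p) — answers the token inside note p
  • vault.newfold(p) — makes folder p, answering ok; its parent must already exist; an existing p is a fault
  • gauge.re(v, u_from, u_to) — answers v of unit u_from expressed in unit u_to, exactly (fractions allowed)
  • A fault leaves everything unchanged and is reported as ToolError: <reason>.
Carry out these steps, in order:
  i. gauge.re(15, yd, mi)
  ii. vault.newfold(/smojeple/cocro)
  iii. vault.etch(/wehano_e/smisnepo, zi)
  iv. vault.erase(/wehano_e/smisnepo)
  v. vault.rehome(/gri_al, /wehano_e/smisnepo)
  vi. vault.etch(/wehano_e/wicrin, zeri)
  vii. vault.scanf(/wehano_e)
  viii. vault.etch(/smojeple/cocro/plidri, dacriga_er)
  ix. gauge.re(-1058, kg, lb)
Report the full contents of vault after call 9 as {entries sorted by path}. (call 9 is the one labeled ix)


Answer: {smojeple/, smojeple/cocro/, smojeple/cocro/plidri=dacriga_er, wehano_e/, wehano_e/smisnepo=bo, wehano_e/wicrin=zeri}

Derivation:
·→ re(v: 15, u_from: yd, u_to: mi)
·← 3/352
·→ newfold(p: /smojeple/cocro)
·← ok
·→ etch(p: /wehano_e/smisnepo, c: zi)
·← created
·→ erase(p: /wehano_e/smisnepo)
·← ok
·→ rehome(s: /gri_al, d: /wehano_e/smisnepo)
·← ok
·→ etch(p: /wehano_e/wicrin, c: zeri)
·← created
·→ scanf(p: /wehano_e)
·← [smisnepo, wicrin]
·→ etch(p: /smojeple/cocro/plidri, c: dacriga_er)
·← created
·→ re(v: -1058, u_from: kg, u_to: lb)
·← -105800000000/45359237


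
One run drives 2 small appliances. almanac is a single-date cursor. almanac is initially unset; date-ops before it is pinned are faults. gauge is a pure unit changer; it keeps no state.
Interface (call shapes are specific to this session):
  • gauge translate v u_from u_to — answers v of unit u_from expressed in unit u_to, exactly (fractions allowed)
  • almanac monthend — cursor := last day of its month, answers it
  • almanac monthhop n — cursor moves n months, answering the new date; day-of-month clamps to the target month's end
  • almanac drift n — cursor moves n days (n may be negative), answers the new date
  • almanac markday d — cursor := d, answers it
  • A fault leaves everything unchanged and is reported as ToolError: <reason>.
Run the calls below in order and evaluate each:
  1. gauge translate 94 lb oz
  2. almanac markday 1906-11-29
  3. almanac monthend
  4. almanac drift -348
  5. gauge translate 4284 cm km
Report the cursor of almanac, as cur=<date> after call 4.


Using gauge translate(v→94, u_from→lb, u_to→oz), and get 1504.
I invoke almanac markday(d→1906-11-29): 1906-11-29.
Now I run almanac monthend(): 1906-11-30.
Then almanac drift(n→-348), and see 1905-12-17.
Then gauge translate(v→4284, u_from→cm, u_to→km), yielding 1071/25000.

Answer: cur=1905-12-17


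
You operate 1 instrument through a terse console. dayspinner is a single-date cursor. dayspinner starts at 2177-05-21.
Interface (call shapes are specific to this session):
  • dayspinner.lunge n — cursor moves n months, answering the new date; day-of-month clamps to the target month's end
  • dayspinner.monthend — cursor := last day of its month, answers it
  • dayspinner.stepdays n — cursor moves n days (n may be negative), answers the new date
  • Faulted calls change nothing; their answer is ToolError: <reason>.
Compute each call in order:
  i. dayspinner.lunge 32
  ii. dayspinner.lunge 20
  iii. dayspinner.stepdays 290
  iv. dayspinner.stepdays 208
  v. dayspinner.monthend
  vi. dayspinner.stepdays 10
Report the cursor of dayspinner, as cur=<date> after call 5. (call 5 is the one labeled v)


I use dayspinner.lunge passing n: 32, and observe 2180-01-21.
Next I call dayspinner.lunge passing n: 20, → 2181-09-21.
Then dayspinner.stepdays passing n: 290, and see 2182-07-08.
Calling dayspinner.stepdays passing n: 208, which returns 2183-02-01.
I invoke dayspinner.monthend, and see 2183-02-28.
Using dayspinner.stepdays passing n: 10, and get 2183-03-10.

Answer: cur=2183-02-28


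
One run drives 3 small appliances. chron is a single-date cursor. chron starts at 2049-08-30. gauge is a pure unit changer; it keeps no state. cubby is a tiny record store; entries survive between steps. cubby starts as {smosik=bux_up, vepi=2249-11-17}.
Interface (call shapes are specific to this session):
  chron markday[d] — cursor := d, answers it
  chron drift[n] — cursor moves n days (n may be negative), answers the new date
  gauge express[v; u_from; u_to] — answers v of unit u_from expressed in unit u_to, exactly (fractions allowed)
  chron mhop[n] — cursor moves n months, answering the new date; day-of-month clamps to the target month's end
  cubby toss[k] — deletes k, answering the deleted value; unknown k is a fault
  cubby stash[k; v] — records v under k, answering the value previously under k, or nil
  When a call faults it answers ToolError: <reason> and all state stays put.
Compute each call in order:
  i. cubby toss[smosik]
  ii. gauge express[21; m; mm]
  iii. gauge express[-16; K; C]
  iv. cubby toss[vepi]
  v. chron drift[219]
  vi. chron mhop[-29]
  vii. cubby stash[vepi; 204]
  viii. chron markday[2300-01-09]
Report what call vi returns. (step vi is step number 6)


Answer: 2047-11-06

Derivation:
Calling cubby toss passing smosik, and see bux_up.
Then gauge express passing 21, m, mm, → 21000.
Then gauge express passing -16, K, C, and get -5783/20.
I run cubby toss passing vepi, — result: 2249-11-17.
Invoking chron drift passing 219, giving 2050-04-06.
I try chron mhop passing -29, — result: 2047-11-06.
Then cubby stash passing vepi, 204, which returns nil.
Calling chron markday passing 2300-01-09, and get 2300-01-09.


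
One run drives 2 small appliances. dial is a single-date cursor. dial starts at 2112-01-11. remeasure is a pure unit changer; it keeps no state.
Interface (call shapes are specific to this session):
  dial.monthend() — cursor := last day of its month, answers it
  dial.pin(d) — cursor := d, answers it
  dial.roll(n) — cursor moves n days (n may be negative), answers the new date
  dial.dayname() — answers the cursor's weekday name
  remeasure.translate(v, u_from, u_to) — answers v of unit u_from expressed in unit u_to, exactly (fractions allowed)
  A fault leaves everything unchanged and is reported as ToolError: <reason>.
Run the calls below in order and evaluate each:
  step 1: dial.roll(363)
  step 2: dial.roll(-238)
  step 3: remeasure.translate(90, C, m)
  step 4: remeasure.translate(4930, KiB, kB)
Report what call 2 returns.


Using dial.roll(363), → 2113-01-08.
Next I call dial.roll(-238), which returns 2112-05-15.
Invoking remeasure.translate(90, C, m), which returns ToolError: incompatible units.
Calling remeasure.translate(4930, KiB, kB), and get 126208/25.

Answer: 2112-05-15


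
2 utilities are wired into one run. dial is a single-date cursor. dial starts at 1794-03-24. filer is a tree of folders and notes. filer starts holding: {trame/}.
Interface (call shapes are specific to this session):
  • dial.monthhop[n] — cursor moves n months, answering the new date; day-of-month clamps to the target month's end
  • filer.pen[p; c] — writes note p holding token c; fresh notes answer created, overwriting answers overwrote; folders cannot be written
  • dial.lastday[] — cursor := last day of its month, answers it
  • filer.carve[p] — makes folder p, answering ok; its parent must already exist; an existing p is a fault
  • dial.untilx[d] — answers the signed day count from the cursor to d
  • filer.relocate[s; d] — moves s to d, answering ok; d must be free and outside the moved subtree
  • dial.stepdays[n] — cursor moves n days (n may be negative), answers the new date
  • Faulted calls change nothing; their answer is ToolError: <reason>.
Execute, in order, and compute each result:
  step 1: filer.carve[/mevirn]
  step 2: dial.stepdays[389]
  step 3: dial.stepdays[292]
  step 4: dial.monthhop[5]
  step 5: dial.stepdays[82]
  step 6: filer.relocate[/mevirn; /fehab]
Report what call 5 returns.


Answer: 1796-09-23

Derivation:
# 1. filer.carve(p='/mevirn') => ok
# 2. dial.stepdays(n='389') => 1795-04-17
# 3. dial.stepdays(n='292') => 1796-02-03
# 4. dial.monthhop(n='5') => 1796-07-03
# 5. dial.stepdays(n='82') => 1796-09-23
# 6. filer.relocate(s='/mevirn', d='/fehab') => ok


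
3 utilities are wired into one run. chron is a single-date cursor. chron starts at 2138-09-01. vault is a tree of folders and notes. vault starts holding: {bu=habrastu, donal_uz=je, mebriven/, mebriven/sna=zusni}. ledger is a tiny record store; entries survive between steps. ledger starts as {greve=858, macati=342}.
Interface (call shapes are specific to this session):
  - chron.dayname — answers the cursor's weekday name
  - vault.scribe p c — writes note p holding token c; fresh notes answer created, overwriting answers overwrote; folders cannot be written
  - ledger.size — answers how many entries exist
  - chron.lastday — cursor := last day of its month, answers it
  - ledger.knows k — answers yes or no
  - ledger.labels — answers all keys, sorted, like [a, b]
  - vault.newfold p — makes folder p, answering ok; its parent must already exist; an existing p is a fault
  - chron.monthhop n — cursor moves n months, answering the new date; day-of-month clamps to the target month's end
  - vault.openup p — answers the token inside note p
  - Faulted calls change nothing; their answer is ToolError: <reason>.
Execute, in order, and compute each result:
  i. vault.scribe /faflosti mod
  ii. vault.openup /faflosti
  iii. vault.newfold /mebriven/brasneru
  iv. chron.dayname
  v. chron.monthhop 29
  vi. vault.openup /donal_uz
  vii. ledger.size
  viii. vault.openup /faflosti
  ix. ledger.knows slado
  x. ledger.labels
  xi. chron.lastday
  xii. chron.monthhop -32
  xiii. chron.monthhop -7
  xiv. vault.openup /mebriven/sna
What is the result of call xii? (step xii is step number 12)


Answer: 2138-06-28

Derivation:
CALL vault.scribe[p: /faflosti; c: mod]
RET  created
CALL vault.openup[p: /faflosti]
RET  mod
CALL vault.newfold[p: /mebriven/brasneru]
RET  ok
CALL chron.dayname[]
RET  Monday
CALL chron.monthhop[n: 29]
RET  2141-02-01
CALL vault.openup[p: /donal_uz]
RET  je
CALL ledger.size[]
RET  2
CALL vault.openup[p: /faflosti]
RET  mod
CALL ledger.knows[k: slado]
RET  no
CALL ledger.labels[]
RET  [greve, macati]
CALL chron.lastday[]
RET  2141-02-28
CALL chron.monthhop[n: -32]
RET  2138-06-28
CALL chron.monthhop[n: -7]
RET  2137-11-28
CALL vault.openup[p: /mebriven/sna]
RET  zusni


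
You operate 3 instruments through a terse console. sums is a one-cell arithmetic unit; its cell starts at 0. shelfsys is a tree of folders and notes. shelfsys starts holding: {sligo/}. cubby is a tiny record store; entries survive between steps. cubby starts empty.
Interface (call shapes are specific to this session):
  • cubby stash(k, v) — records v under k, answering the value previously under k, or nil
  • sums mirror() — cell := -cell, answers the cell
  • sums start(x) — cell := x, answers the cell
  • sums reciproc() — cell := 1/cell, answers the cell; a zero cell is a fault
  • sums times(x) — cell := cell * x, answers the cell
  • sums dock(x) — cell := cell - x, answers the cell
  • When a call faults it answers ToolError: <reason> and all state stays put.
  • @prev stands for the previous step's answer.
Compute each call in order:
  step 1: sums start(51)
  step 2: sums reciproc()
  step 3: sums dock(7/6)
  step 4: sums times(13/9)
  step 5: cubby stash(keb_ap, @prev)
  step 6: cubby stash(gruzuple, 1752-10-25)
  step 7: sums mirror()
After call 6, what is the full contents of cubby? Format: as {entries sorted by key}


>>> sums start 51
  51
>>> sums reciproc
  1/51
>>> sums dock 7/6
  -39/34
>>> sums times 13/9
  -169/102
>>> cubby stash keb_ap @prev
  nil
>>> cubby stash gruzuple 1752-10-25
  nil
>>> sums mirror
  169/102

Answer: {gruzuple=1752-10-25, keb_ap=-169/102}


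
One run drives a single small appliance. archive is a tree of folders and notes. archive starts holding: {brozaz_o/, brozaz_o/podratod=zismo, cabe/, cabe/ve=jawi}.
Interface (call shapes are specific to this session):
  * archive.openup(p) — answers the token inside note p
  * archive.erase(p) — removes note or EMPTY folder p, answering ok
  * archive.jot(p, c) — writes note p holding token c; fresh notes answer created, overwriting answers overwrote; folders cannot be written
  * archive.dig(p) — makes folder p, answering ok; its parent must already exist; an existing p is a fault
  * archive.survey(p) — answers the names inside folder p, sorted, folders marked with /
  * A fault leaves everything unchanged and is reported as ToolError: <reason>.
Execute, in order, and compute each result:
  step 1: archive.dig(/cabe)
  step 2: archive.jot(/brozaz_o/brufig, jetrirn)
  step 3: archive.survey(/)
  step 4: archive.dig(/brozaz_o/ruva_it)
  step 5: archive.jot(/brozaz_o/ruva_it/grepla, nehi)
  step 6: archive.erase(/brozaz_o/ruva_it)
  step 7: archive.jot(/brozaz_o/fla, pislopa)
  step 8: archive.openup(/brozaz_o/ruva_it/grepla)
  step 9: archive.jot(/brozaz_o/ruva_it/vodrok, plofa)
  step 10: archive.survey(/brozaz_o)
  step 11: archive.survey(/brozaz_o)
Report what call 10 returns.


Answer: [brufig, fla, podratod, ruva_it/]

Derivation:
Then archive.dig with p→/cabe, which returns ToolError: exists.
Now I run archive.jot with p→/brozaz_o/brufig, c→jetrirn: created.
I try archive.survey with p→/, which returns [brozaz_o/, cabe/].
Now I run archive.dig with p→/brozaz_o/ruva_it, → ok.
Using archive.jot with p→/brozaz_o/ruva_it/grepla, c→nehi: created.
Using archive.erase with p→/brozaz_o/ruva_it, which returns ToolError: not empty.
Invoking archive.jot with p→/brozaz_o/fla, c→pislopa, and get created.
Now I run archive.openup with p→/brozaz_o/ruva_it/grepla, and get nehi.
I try archive.jot with p→/brozaz_o/ruva_it/vodrok, c→plofa, and get created.
I try archive.survey with p→/brozaz_o: [brufig, fla, podratod, ruva_it/].
Invoking archive.survey with p→/brozaz_o, which returns [brufig, fla, podratod, ruva_it/].


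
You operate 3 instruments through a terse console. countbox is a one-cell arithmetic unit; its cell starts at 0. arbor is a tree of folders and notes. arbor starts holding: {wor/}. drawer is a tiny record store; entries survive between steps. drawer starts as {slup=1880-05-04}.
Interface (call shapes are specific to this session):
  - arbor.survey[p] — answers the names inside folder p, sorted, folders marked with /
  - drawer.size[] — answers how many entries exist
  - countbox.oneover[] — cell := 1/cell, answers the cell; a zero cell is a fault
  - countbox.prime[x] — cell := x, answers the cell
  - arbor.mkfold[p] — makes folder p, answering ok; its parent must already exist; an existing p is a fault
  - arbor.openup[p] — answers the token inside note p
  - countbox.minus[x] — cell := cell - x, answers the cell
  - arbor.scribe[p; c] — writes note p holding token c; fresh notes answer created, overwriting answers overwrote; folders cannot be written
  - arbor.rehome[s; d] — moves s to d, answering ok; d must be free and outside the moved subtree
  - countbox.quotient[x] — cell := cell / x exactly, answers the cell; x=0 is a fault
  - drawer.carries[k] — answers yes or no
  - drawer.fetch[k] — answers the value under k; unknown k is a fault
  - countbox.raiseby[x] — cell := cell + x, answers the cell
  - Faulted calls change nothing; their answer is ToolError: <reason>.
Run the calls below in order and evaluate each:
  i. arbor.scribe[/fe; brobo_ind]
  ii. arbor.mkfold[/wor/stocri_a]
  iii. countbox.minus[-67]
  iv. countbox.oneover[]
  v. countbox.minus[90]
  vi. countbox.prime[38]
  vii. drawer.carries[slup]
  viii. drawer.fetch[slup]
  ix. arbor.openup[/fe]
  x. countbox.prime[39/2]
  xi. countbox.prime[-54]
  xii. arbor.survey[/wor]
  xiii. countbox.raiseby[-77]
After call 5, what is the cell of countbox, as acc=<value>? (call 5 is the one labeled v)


Answer: acc=-6029/67

Derivation:
# 1. scribe(p=/fe, c=brobo_ind) -> created
# 2. mkfold(p=/wor/stocri_a) -> ok
# 3. minus(x=-67) -> 67
# 4. oneover() -> 1/67
# 5. minus(x=90) -> -6029/67
# 6. prime(x=38) -> 38
# 7. carries(k=slup) -> yes
# 8. fetch(k=slup) -> 1880-05-04
# 9. openup(p=/fe) -> brobo_ind
# 10. prime(x=39/2) -> 39/2
# 11. prime(x=-54) -> -54
# 12. survey(p=/wor) -> [stocri_a/]
# 13. raiseby(x=-77) -> -131


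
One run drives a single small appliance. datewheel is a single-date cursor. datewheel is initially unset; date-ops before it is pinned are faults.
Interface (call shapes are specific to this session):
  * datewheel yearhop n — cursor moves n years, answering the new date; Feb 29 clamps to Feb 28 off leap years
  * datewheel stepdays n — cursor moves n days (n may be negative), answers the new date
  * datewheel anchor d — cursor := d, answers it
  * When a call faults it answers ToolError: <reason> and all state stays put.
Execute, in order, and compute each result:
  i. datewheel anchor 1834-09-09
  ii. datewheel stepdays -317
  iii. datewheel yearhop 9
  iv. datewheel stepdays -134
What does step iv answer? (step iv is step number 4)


→ datewheel anchor(d: 1834-09-09)
← 1834-09-09
→ datewheel stepdays(n: -317)
← 1833-10-27
→ datewheel yearhop(n: 9)
← 1842-10-27
→ datewheel stepdays(n: -134)
← 1842-06-15

Answer: 1842-06-15


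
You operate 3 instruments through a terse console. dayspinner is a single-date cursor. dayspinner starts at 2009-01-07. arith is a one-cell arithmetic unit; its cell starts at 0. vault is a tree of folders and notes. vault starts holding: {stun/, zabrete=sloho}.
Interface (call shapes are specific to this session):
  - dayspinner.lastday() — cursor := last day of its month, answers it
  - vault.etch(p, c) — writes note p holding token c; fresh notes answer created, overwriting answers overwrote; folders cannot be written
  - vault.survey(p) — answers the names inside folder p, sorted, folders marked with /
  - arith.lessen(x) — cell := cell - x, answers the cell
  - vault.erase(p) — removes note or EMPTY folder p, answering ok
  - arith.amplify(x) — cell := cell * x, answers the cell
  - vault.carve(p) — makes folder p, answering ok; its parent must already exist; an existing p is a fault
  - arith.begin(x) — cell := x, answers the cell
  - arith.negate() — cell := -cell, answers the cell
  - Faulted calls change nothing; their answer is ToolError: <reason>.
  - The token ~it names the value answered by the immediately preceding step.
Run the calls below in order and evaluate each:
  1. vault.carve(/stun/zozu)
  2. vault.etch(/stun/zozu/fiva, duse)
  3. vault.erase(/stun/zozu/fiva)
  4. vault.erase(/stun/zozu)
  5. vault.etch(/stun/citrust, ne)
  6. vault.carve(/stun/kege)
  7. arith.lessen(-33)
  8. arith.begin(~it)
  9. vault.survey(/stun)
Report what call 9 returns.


Answer: [citrust, kege/]

Derivation:
[in] carve /stun/zozu
:: ok
[in] etch /stun/zozu/fiva duse
:: created
[in] erase /stun/zozu/fiva
:: ok
[in] erase /stun/zozu
:: ok
[in] etch /stun/citrust ne
:: created
[in] carve /stun/kege
:: ok
[in] lessen -33
:: 33
[in] begin ~it
:: 33
[in] survey /stun
:: [citrust, kege/]


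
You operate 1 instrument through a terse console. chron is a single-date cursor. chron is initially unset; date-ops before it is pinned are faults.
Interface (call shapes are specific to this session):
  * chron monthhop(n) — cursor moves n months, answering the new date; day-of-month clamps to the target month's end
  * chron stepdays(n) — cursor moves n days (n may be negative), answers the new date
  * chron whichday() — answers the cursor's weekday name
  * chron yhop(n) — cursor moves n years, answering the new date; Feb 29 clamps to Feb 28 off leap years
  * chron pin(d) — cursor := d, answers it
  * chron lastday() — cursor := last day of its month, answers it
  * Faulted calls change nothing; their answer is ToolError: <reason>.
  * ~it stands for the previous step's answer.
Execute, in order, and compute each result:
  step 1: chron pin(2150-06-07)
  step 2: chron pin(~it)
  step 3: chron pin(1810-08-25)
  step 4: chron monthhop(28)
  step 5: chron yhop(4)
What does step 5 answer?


Answer: 1816-12-25

Derivation:
Now I run chron pin passing d: 2150-06-07: 2150-06-07.
Then chron pin passing d: ~it, — result: 2150-06-07.
I invoke chron pin passing d: 1810-08-25, which returns 1810-08-25.
I use chron monthhop passing n: 28, → 1812-12-25.
I use chron yhop passing n: 4, yielding 1816-12-25.


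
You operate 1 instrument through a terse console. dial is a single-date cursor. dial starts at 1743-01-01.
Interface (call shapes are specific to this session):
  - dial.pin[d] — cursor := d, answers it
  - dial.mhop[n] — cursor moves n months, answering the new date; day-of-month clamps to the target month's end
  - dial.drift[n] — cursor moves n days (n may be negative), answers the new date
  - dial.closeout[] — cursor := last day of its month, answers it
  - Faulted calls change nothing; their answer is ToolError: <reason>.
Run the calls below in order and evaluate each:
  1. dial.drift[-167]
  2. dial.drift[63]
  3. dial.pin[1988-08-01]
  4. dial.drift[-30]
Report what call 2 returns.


Answer: 1742-09-19

Derivation:
-- dial.drift(n→-167) : 1742-07-18
-- dial.drift(n→63) : 1742-09-19
-- dial.pin(d→1988-08-01) : 1988-08-01
-- dial.drift(n→-30) : 1988-07-02
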